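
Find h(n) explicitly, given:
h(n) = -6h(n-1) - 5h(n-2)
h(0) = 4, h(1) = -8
Characteristic equation: x² + 6x + 5 = 0, which factors as (x - (-1))(x - (-5)) = 0.
Roots r₁ = -1, r₂ = -5 (distinct).
General solution: h(n) = A·(-1)^n + B·(-5)^n.
From h(0) = 4: A + B = 4.
From h(1) = -8: -A - 5B = -8.
Solving: A = 3, B = 1.
So h(n) = 3 \left(-1\right)^{n} + \left(-5\right)^{n}.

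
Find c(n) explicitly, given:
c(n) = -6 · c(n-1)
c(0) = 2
Pure geometric recurrence with ratio -6.
By induction c(n) = c(0) · (-6)^n = 2 \left(-6\right)^{n}.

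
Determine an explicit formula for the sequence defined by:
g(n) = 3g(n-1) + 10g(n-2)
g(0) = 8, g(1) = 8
Characteristic equation: x² - 3x - 10 = 0, which factors as (x - (-2))(x - (5)) = 0.
Roots r₁ = -2, r₂ = 5 (distinct).
General solution: g(n) = A·(-2)^n + B·(5)^n.
From g(0) = 8: A + B = 8.
From g(1) = 8: -2A + 5B = 8.
Solving: A = \frac{32}{7}, B = \frac{24}{7}.
So g(n) = \frac{32 \left(-2\right)^{n}}{7} + \frac{24 \cdot 5^{n}}{7}.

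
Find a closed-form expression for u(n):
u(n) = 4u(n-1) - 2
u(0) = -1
First-order linear non-homogeneous.
Homogeneous solution: u_h(n) = A·(4)^n.
Try constant particular solution u_p = K: K = 4K - 2 ⇒ K = \frac{2}{3}.
General: u(n) = A·(4)^n + \frac{2}{3}.
Apply u(0) = -1: A + \frac{2}{3} = -1 ⇒ A = - \frac{5}{3}.
So u(n) = \frac{2}{3} - \frac{5 \cdot 4^{n}}{3}.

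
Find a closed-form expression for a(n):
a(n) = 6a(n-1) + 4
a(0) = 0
First-order linear non-homogeneous.
Homogeneous solution: a_h(n) = A·(6)^n.
Try constant particular solution a_p = K: K = 6K + 4 ⇒ K = - \frac{4}{5}.
General: a(n) = A·(6)^n - \frac{4}{5}.
Apply a(0) = 0: A - \frac{4}{5} = 0 ⇒ A = \frac{4}{5}.
So a(n) = \frac{4 \cdot 6^{n}}{5} - \frac{4}{5}.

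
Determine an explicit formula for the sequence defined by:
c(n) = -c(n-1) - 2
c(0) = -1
First-order linear non-homogeneous.
Homogeneous solution: c_h(n) = A·(-1)^n.
Try constant particular solution c_p = K: K = -K - 2 ⇒ K = -1.
General: c(n) = A·(-1)^n - 1.
Apply c(0) = -1: A - 1 = -1 ⇒ A = 0.
So c(n) = -1.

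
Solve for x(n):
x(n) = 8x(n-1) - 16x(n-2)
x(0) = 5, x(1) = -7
Characteristic equation: x² - 8x + 16 = 0, which is (x - (4))².
Repeated root r = 4.
General solution: x(n) = (A + Bn)·(4)^n.
From x(0) = 5: A = 5.
From x(1) = -7: (A + B)·(4) = -7 ⇒ B = - \frac{27}{4}.
So x(n) = \left(5 - \frac{27 n}{4}\right) \cdot (4)^n.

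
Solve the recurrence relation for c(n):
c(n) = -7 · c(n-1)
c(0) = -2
Pure geometric recurrence with ratio -7.
By induction c(n) = c(0) · (-7)^n = - 2 \left(-7\right)^{n}.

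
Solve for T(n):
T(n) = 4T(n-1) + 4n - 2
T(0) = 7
First-order linear with linear forcing.
Homogeneous solution: T_h(n) = A·(4)^n.
Try particular T_p(n) = pn + q. Substituting:
  pn + q = 4(p(n-1) + q) + 4n - 2.
Matching the n-coefficient: p = 4p + 4 ⇒ p = - \frac{4}{3}.
Matching constants: q = -4p + 4q - 2 ⇒ q = - \frac{10}{9}.
General: T(n) = A·(4)^n - \frac{4 n}{3} - \frac{10}{9}.
Apply T(0) = 7: A - \frac{10}{9} = 7 ⇒ A = \frac{73}{9}.
So T(n) = \frac{73 \cdot 4^{n}}{9} - \frac{4 n}{3} - \frac{10}{9}.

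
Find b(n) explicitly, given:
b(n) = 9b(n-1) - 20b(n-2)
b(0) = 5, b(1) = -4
Characteristic equation: x² - 9x + 20 = 0, which factors as (x - (5))(x - (4)) = 0.
Roots r₁ = 5, r₂ = 4 (distinct).
General solution: b(n) = A·(5)^n + B·(4)^n.
From b(0) = 5: A + B = 5.
From b(1) = -4: 5A + 4B = -4.
Solving: A = -24, B = 29.
So b(n) = 29 \cdot 4^{n} - 24 \cdot 5^{n}.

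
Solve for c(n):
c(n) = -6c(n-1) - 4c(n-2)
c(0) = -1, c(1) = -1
Characteristic equation: x² + 6x + 4 = 0.
Discriminant Δ = (-6)² + 4·(-4) = 20.
Roots r₁,₂ = (-6 ± √20)/2, so r₁ = -3 + \sqrt{5}, r₂ = -3 - \sqrt{5}.
General solution: c(n) = A·r₁^n + B·r₂^n.
From the initial conditions, A + B = -1 and r₁A + r₂B = -1.
Since r₁ - r₂ = √20: A = (-1 - (-1)r₂)/√20 = - \frac{2 \sqrt{5}}{5} - \frac{1}{2}, and B = -1 - A = - \frac{1}{2} + \frac{2 \sqrt{5}}{5}.
So c(n) = \left(- \frac{2 \sqrt{5}}{5} - \frac{1}{2}\right)\left(-3 + \sqrt{5}\right)^n + \left(- \frac{1}{2} + \frac{2 \sqrt{5}}{5}\right)\left(-3 - \sqrt{5}\right)^n.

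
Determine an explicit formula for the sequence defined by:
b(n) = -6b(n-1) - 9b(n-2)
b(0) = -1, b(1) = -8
Characteristic equation: x² + 6x + 9 = 0, which is (x - (-3))².
Repeated root r = -3.
General solution: b(n) = (A + Bn)·(-3)^n.
From b(0) = -1: A = -1.
From b(1) = -8: (A + B)·(-3) = -8 ⇒ B = \frac{11}{3}.
So b(n) = \left(\frac{11 n}{3} - 1\right) \cdot (-3)^n.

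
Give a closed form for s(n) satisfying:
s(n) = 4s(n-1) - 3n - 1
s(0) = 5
First-order linear with linear forcing.
Homogeneous solution: s_h(n) = A·(4)^n.
Try particular s_p(n) = pn + q. Substituting:
  pn + q = 4(p(n-1) + q) - 3n - 1.
Matching the n-coefficient: p = 4p - 3 ⇒ p = 1.
Matching constants: q = -4p + 4q - 1 ⇒ q = \frac{5}{3}.
General: s(n) = A·(4)^n + n + \frac{5}{3}.
Apply s(0) = 5: A + \frac{5}{3} = 5 ⇒ A = \frac{10}{3}.
So s(n) = \frac{10 \cdot 4^{n}}{3} + n + \frac{5}{3}.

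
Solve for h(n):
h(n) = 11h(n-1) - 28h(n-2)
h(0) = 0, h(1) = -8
Characteristic equation: x² - 11x + 28 = 0, which factors as (x - (7))(x - (4)) = 0.
Roots r₁ = 7, r₂ = 4 (distinct).
General solution: h(n) = A·(7)^n + B·(4)^n.
From h(0) = 0: A + B = 0.
From h(1) = -8: 7A + 4B = -8.
Solving: A = - \frac{8}{3}, B = \frac{8}{3}.
So h(n) = \frac{8 \cdot 4^{n}}{3} - \frac{8 \cdot 7^{n}}{3}.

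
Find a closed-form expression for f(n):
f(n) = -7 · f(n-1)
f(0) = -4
Pure geometric recurrence with ratio -7.
By induction f(n) = f(0) · (-7)^n = - 4 \left(-7\right)^{n}.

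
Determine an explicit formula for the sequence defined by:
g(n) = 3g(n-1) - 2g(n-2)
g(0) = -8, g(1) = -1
Characteristic equation: x² - 3x + 2 = 0, which factors as (x - (1))(x - (2)) = 0.
Roots r₁ = 1, r₂ = 2 (distinct).
General solution: g(n) = A·(1)^n + B·(2)^n.
From g(0) = -8: A + B = -8.
From g(1) = -1: A + 2B = -1.
Solving: A = -15, B = 7.
So g(n) = 7 \cdot 2^{n} - 15.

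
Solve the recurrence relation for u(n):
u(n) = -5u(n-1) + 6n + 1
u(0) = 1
First-order linear with linear forcing.
Homogeneous solution: u_h(n) = A·(-5)^n.
Try particular u_p(n) = pn + q. Substituting:
  pn + q = -5(p(n-1) + q) + 6n + 1.
Matching the n-coefficient: p = -5p + 6 ⇒ p = 1.
Matching constants: q = 5p - 5q + 1 ⇒ q = 1.
General: u(n) = A·(-5)^n + n + 1.
Apply u(0) = 1: A + 1 = 1 ⇒ A = 0.
So u(n) = n + 1.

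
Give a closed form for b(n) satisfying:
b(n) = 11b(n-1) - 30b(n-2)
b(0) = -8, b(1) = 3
Characteristic equation: x² - 11x + 30 = 0, which factors as (x - (5))(x - (6)) = 0.
Roots r₁ = 5, r₂ = 6 (distinct).
General solution: b(n) = A·(5)^n + B·(6)^n.
From b(0) = -8: A + B = -8.
From b(1) = 3: 5A + 6B = 3.
Solving: A = -51, B = 43.
So b(n) = - 51 \cdot 5^{n} + 43 \cdot 6^{n}.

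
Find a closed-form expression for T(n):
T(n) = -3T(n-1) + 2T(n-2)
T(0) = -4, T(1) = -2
Characteristic equation: x² + 3x - 2 = 0.
Discriminant Δ = (-3)² + 4·(2) = 17.
Roots r₁,₂ = (-3 ± √17)/2, so r₁ = - \frac{3}{2} + \frac{\sqrt{17}}{2}, r₂ = - \frac{\sqrt{17}}{2} - \frac{3}{2}.
General solution: T(n) = A·r₁^n + B·r₂^n.
From the initial conditions, A + B = -4 and r₁A + r₂B = -2.
Since r₁ - r₂ = √17: A = (-2 - (-4)r₂)/√17 = -2 - \frac{8 \sqrt{17}}{17}, and B = -4 - A = -2 + \frac{8 \sqrt{17}}{17}.
So T(n) = \left(-2 - \frac{8 \sqrt{17}}{17}\right)\left(- \frac{3}{2} + \frac{\sqrt{17}}{2}\right)^n + \left(-2 + \frac{8 \sqrt{17}}{17}\right)\left(- \frac{\sqrt{17}}{2} - \frac{3}{2}\right)^n.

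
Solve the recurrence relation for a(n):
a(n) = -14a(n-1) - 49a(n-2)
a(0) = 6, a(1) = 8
Characteristic equation: x² + 14x + 49 = 0, which is (x - (-7))².
Repeated root r = -7.
General solution: a(n) = (A + Bn)·(-7)^n.
From a(0) = 6: A = 6.
From a(1) = 8: (A + B)·(-7) = 8 ⇒ B = - \frac{50}{7}.
So a(n) = \left(6 - \frac{50 n}{7}\right) \cdot (-7)^n.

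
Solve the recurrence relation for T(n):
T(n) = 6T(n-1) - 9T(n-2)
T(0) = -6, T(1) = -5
Characteristic equation: x² - 6x + 9 = 0, which is (x - (3))².
Repeated root r = 3.
General solution: T(n) = (A + Bn)·(3)^n.
From T(0) = -6: A = -6.
From T(1) = -5: (A + B)·(3) = -5 ⇒ B = \frac{13}{3}.
So T(n) = \left(\frac{13 n}{3} - 6\right) \cdot (3)^n.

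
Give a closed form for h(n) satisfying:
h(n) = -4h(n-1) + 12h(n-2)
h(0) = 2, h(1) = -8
Characteristic equation: x² + 4x - 12 = 0, which factors as (x - (-6))(x - (2)) = 0.
Roots r₁ = -6, r₂ = 2 (distinct).
General solution: h(n) = A·(-6)^n + B·(2)^n.
From h(0) = 2: A + B = 2.
From h(1) = -8: -6A + 2B = -8.
Solving: A = \frac{3}{2}, B = \frac{1}{2}.
So h(n) = \frac{3 \left(-6\right)^{n}}{2} + \frac{2^{n}}{2}.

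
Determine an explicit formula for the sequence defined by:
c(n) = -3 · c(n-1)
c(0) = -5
Pure geometric recurrence with ratio -3.
By induction c(n) = c(0) · (-3)^n = - 5 \left(-3\right)^{n}.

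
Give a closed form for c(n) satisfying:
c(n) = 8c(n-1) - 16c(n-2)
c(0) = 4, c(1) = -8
Characteristic equation: x² - 8x + 16 = 0, which is (x - (4))².
Repeated root r = 4.
General solution: c(n) = (A + Bn)·(4)^n.
From c(0) = 4: A = 4.
From c(1) = -8: (A + B)·(4) = -8 ⇒ B = -6.
So c(n) = \left(4 - 6 n\right) \cdot (4)^n.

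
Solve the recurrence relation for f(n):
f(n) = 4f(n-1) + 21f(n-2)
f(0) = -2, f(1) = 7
Characteristic equation: x² - 4x - 21 = 0, which factors as (x - (7))(x - (-3)) = 0.
Roots r₁ = 7, r₂ = -3 (distinct).
General solution: f(n) = A·(7)^n + B·(-3)^n.
From f(0) = -2: A + B = -2.
From f(1) = 7: 7A - 3B = 7.
Solving: A = \frac{1}{10}, B = - \frac{21}{10}.
So f(n) = - \frac{21 \left(-3\right)^{n}}{10} + \frac{7^{n}}{10}.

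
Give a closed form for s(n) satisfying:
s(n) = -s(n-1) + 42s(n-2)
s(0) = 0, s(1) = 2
Characteristic equation: x² + x - 42 = 0, which factors as (x - (-7))(x - (6)) = 0.
Roots r₁ = -7, r₂ = 6 (distinct).
General solution: s(n) = A·(-7)^n + B·(6)^n.
From s(0) = 0: A + B = 0.
From s(1) = 2: -7A + 6B = 2.
Solving: A = - \frac{2}{13}, B = \frac{2}{13}.
So s(n) = - \frac{2 \left(-7\right)^{n}}{13} + \frac{2 \cdot 6^{n}}{13}.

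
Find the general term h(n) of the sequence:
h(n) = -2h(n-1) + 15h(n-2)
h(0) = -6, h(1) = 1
Characteristic equation: x² + 2x - 15 = 0, which factors as (x - (3))(x - (-5)) = 0.
Roots r₁ = 3, r₂ = -5 (distinct).
General solution: h(n) = A·(3)^n + B·(-5)^n.
From h(0) = -6: A + B = -6.
From h(1) = 1: 3A - 5B = 1.
Solving: A = - \frac{29}{8}, B = - \frac{19}{8}.
So h(n) = - \frac{19 \left(-5\right)^{n}}{8} - \frac{29 \cdot 3^{n}}{8}.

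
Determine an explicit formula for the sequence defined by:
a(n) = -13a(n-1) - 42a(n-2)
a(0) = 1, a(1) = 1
Characteristic equation: x² + 13x + 42 = 0, which factors as (x - (-7))(x - (-6)) = 0.
Roots r₁ = -7, r₂ = -6 (distinct).
General solution: a(n) = A·(-7)^n + B·(-6)^n.
From a(0) = 1: A + B = 1.
From a(1) = 1: -7A - 6B = 1.
Solving: A = -7, B = 8.
So a(n) = 8 \left(-6\right)^{n} - 7 \left(-7\right)^{n}.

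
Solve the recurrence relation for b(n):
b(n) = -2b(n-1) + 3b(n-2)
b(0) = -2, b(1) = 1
Characteristic equation: x² + 2x - 3 = 0, which factors as (x - (1))(x - (-3)) = 0.
Roots r₁ = 1, r₂ = -3 (distinct).
General solution: b(n) = A·(1)^n + B·(-3)^n.
From b(0) = -2: A + B = -2.
From b(1) = 1: A - 3B = 1.
Solving: A = - \frac{5}{4}, B = - \frac{3}{4}.
So b(n) = - \frac{3 \left(-3\right)^{n}}{4} - \frac{5}{4}.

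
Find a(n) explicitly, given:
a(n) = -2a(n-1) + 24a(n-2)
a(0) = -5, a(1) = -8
Characteristic equation: x² + 2x - 24 = 0, which factors as (x - (4))(x - (-6)) = 0.
Roots r₁ = 4, r₂ = -6 (distinct).
General solution: a(n) = A·(4)^n + B·(-6)^n.
From a(0) = -5: A + B = -5.
From a(1) = -8: 4A - 6B = -8.
Solving: A = - \frac{19}{5}, B = - \frac{6}{5}.
So a(n) = - \frac{6 \left(-6\right)^{n}}{5} - \frac{19 \cdot 4^{n}}{5}.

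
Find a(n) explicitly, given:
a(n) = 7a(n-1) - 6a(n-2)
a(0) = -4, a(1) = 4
Characteristic equation: x² - 7x + 6 = 0, which factors as (x - (1))(x - (6)) = 0.
Roots r₁ = 1, r₂ = 6 (distinct).
General solution: a(n) = A·(1)^n + B·(6)^n.
From a(0) = -4: A + B = -4.
From a(1) = 4: A + 6B = 4.
Solving: A = - \frac{28}{5}, B = \frac{8}{5}.
So a(n) = \frac{8 \cdot 6^{n}}{5} - \frac{28}{5}.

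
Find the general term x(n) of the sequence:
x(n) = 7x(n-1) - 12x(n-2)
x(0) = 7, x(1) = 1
Characteristic equation: x² - 7x + 12 = 0, which factors as (x - (4))(x - (3)) = 0.
Roots r₁ = 4, r₂ = 3 (distinct).
General solution: x(n) = A·(4)^n + B·(3)^n.
From x(0) = 7: A + B = 7.
From x(1) = 1: 4A + 3B = 1.
Solving: A = -20, B = 27.
So x(n) = 27 \cdot 3^{n} - 20 \cdot 4^{n}.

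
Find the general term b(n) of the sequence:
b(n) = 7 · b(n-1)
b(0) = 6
Pure geometric recurrence with ratio 7.
By induction b(n) = b(0) · (7)^n = 6 \cdot 7^{n}.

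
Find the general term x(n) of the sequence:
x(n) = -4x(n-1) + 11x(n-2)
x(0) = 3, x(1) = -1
Characteristic equation: x² + 4x - 11 = 0.
Discriminant Δ = (-4)² + 4·(11) = 60.
Roots r₁,₂ = (-4 ± √60)/2, so r₁ = -2 + \sqrt{15}, r₂ = - \sqrt{15} - 2.
General solution: x(n) = A·r₁^n + B·r₂^n.
From the initial conditions, A + B = 3 and r₁A + r₂B = -1.
Since r₁ - r₂ = √60: A = (-1 - (3)r₂)/√60 = \frac{\sqrt{15}}{6} + \frac{3}{2}, and B = 3 - A = \frac{3}{2} - \frac{\sqrt{15}}{6}.
So x(n) = \left(\frac{\sqrt{15}}{6} + \frac{3}{2}\right)\left(-2 + \sqrt{15}\right)^n + \left(\frac{3}{2} - \frac{\sqrt{15}}{6}\right)\left(- \sqrt{15} - 2\right)^n.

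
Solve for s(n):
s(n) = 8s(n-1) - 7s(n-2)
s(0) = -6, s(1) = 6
Characteristic equation: x² - 8x + 7 = 0, which factors as (x - (7))(x - (1)) = 0.
Roots r₁ = 7, r₂ = 1 (distinct).
General solution: s(n) = A·(7)^n + B·(1)^n.
From s(0) = -6: A + B = -6.
From s(1) = 6: 7A + B = 6.
Solving: A = 2, B = -8.
So s(n) = 2 \cdot 7^{n} - 8.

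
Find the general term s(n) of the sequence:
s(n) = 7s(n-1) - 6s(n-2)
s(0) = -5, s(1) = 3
Characteristic equation: x² - 7x + 6 = 0, which factors as (x - (6))(x - (1)) = 0.
Roots r₁ = 6, r₂ = 1 (distinct).
General solution: s(n) = A·(6)^n + B·(1)^n.
From s(0) = -5: A + B = -5.
From s(1) = 3: 6A + B = 3.
Solving: A = \frac{8}{5}, B = - \frac{33}{5}.
So s(n) = \frac{8 \cdot 6^{n}}{5} - \frac{33}{5}.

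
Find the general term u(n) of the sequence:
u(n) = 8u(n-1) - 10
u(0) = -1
First-order linear non-homogeneous.
Homogeneous solution: u_h(n) = A·(8)^n.
Try constant particular solution u_p = K: K = 8K - 10 ⇒ K = \frac{10}{7}.
General: u(n) = A·(8)^n + \frac{10}{7}.
Apply u(0) = -1: A + \frac{10}{7} = -1 ⇒ A = - \frac{17}{7}.
So u(n) = \frac{10}{7} - \frac{17 \cdot 8^{n}}{7}.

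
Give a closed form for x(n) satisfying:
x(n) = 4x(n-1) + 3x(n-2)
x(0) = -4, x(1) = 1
Characteristic equation: x² - 4x - 3 = 0.
Discriminant Δ = (4)² + 4·(3) = 28.
Roots r₁,₂ = (4 ± √28)/2, so r₁ = 2 + \sqrt{7}, r₂ = 2 - \sqrt{7}.
General solution: x(n) = A·r₁^n + B·r₂^n.
From the initial conditions, A + B = -4 and r₁A + r₂B = 1.
Since r₁ - r₂ = √28: A = (1 - (-4)r₂)/√28 = -2 + \frac{9 \sqrt{7}}{14}, and B = -4 - A = -2 - \frac{9 \sqrt{7}}{14}.
So x(n) = \left(-2 + \frac{9 \sqrt{7}}{14}\right)\left(2 + \sqrt{7}\right)^n + \left(-2 - \frac{9 \sqrt{7}}{14}\right)\left(2 - \sqrt{7}\right)^n.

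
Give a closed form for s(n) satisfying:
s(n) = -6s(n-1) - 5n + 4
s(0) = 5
First-order linear with linear forcing.
Homogeneous solution: s_h(n) = A·(-6)^n.
Try particular s_p(n) = pn + q. Substituting:
  pn + q = -6(p(n-1) + q) - 5n + 4.
Matching the n-coefficient: p = -6p - 5 ⇒ p = - \frac{5}{7}.
Matching constants: q = 6p - 6q + 4 ⇒ q = - \frac{2}{49}.
General: s(n) = A·(-6)^n - \frac{5 n}{7} - \frac{2}{49}.
Apply s(0) = 5: A - \frac{2}{49} = 5 ⇒ A = \frac{247}{49}.
So s(n) = \frac{247 \left(-6\right)^{n}}{49} - \frac{5 n}{7} - \frac{2}{49}.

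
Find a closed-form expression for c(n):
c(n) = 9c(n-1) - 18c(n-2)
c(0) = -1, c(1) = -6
Characteristic equation: x² - 9x + 18 = 0, which factors as (x - (6))(x - (3)) = 0.
Roots r₁ = 6, r₂ = 3 (distinct).
General solution: c(n) = A·(6)^n + B·(3)^n.
From c(0) = -1: A + B = -1.
From c(1) = -6: 6A + 3B = -6.
Solving: A = -1, B = 0.
So c(n) = - 6^{n}.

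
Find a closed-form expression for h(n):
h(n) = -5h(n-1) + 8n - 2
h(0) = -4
First-order linear with linear forcing.
Homogeneous solution: h_h(n) = A·(-5)^n.
Try particular h_p(n) = pn + q. Substituting:
  pn + q = -5(p(n-1) + q) + 8n - 2.
Matching the n-coefficient: p = -5p + 8 ⇒ p = \frac{4}{3}.
Matching constants: q = 5p - 5q - 2 ⇒ q = \frac{7}{9}.
General: h(n) = A·(-5)^n + \frac{4 n}{3} + \frac{7}{9}.
Apply h(0) = -4: A + \frac{7}{9} = -4 ⇒ A = - \frac{43}{9}.
So h(n) = - \frac{43 \left(-5\right)^{n}}{9} + \frac{4 n}{3} + \frac{7}{9}.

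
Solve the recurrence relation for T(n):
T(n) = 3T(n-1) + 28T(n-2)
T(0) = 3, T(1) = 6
Characteristic equation: x² - 3x - 28 = 0, which factors as (x - (7))(x - (-4)) = 0.
Roots r₁ = 7, r₂ = -4 (distinct).
General solution: T(n) = A·(7)^n + B·(-4)^n.
From T(0) = 3: A + B = 3.
From T(1) = 6: 7A - 4B = 6.
Solving: A = \frac{18}{11}, B = \frac{15}{11}.
So T(n) = \frac{15 \left(-4\right)^{n}}{11} + \frac{18 \cdot 7^{n}}{11}.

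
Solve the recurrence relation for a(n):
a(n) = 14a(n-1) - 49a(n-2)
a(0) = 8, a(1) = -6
Characteristic equation: x² - 14x + 49 = 0, which is (x - (7))².
Repeated root r = 7.
General solution: a(n) = (A + Bn)·(7)^n.
From a(0) = 8: A = 8.
From a(1) = -6: (A + B)·(7) = -6 ⇒ B = - \frac{62}{7}.
So a(n) = \left(8 - \frac{62 n}{7}\right) \cdot (7)^n.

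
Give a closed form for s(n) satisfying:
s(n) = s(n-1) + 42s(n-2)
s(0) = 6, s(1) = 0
Characteristic equation: x² - x - 42 = 0, which factors as (x - (7))(x - (-6)) = 0.
Roots r₁ = 7, r₂ = -6 (distinct).
General solution: s(n) = A·(7)^n + B·(-6)^n.
From s(0) = 6: A + B = 6.
From s(1) = 0: 7A - 6B = 0.
Solving: A = \frac{36}{13}, B = \frac{42}{13}.
So s(n) = \frac{42 \left(-6\right)^{n}}{13} + \frac{36 \cdot 7^{n}}{13}.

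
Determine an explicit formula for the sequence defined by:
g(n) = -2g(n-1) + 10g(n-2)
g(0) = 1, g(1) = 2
Characteristic equation: x² + 2x - 10 = 0.
Discriminant Δ = (-2)² + 4·(10) = 44.
Roots r₁,₂ = (-2 ± √44)/2, so r₁ = -1 + \sqrt{11}, r₂ = - \sqrt{11} - 1.
General solution: g(n) = A·r₁^n + B·r₂^n.
From the initial conditions, A + B = 1 and r₁A + r₂B = 2.
Since r₁ - r₂ = √44: A = (2 - (1)r₂)/√44 = \frac{3 \sqrt{11}}{22} + \frac{1}{2}, and B = 1 - A = \frac{1}{2} - \frac{3 \sqrt{11}}{22}.
So g(n) = \left(\frac{3 \sqrt{11}}{22} + \frac{1}{2}\right)\left(-1 + \sqrt{11}\right)^n + \left(\frac{1}{2} - \frac{3 \sqrt{11}}{22}\right)\left(- \sqrt{11} - 1\right)^n.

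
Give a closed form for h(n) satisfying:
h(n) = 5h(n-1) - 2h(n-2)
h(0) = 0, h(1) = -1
Characteristic equation: x² - 5x + 2 = 0.
Discriminant Δ = (5)² + 4·(-2) = 17.
Roots r₁,₂ = (5 ± √17)/2, so r₁ = \frac{\sqrt{17}}{2} + \frac{5}{2}, r₂ = \frac{5}{2} - \frac{\sqrt{17}}{2}.
General solution: h(n) = A·r₁^n + B·r₂^n.
From the initial conditions, A + B = 0 and r₁A + r₂B = -1.
Since r₁ - r₂ = √17: A = (-1 - (0)r₂)/√17 = - \frac{\sqrt{17}}{17}, and B = 0 - A = \frac{\sqrt{17}}{17}.
So h(n) = \left(- \frac{\sqrt{17}}{17}\right)\left(\frac{\sqrt{17}}{2} + \frac{5}{2}\right)^n + \left(\frac{\sqrt{17}}{17}\right)\left(\frac{5}{2} - \frac{\sqrt{17}}{2}\right)^n.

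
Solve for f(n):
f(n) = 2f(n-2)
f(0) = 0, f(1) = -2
Characteristic equation: x² - 2 = 0.
Discriminant Δ = (0)² + 4·(2) = 8.
Roots r₁,₂ = (0 ± √8)/2, so r₁ = \sqrt{2}, r₂ = - \sqrt{2}.
General solution: f(n) = A·r₁^n + B·r₂^n.
From the initial conditions, A + B = 0 and r₁A + r₂B = -2.
Since r₁ - r₂ = √8: A = (-2 - (0)r₂)/√8 = - \frac{\sqrt{2}}{2}, and B = 0 - A = \frac{\sqrt{2}}{2}.
So f(n) = \left(- \frac{\sqrt{2}}{2}\right)\left(\sqrt{2}\right)^n + \left(\frac{\sqrt{2}}{2}\right)\left(- \sqrt{2}\right)^n.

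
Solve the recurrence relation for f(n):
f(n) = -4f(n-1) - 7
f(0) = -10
First-order linear non-homogeneous.
Homogeneous solution: f_h(n) = A·(-4)^n.
Try constant particular solution f_p = K: K = -4K - 7 ⇒ K = - \frac{7}{5}.
General: f(n) = A·(-4)^n - \frac{7}{5}.
Apply f(0) = -10: A - \frac{7}{5} = -10 ⇒ A = - \frac{43}{5}.
So f(n) = - \frac{43 \left(-4\right)^{n}}{5} - \frac{7}{5}.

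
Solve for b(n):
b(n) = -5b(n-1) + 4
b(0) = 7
First-order linear non-homogeneous.
Homogeneous solution: b_h(n) = A·(-5)^n.
Try constant particular solution b_p = K: K = -5K + 4 ⇒ K = \frac{2}{3}.
General: b(n) = A·(-5)^n + \frac{2}{3}.
Apply b(0) = 7: A + \frac{2}{3} = 7 ⇒ A = \frac{19}{3}.
So b(n) = \frac{19 \left(-5\right)^{n}}{3} + \frac{2}{3}.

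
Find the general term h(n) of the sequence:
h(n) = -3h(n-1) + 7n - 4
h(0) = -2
First-order linear with linear forcing.
Homogeneous solution: h_h(n) = A·(-3)^n.
Try particular h_p(n) = pn + q. Substituting:
  pn + q = -3(p(n-1) + q) + 7n - 4.
Matching the n-coefficient: p = -3p + 7 ⇒ p = \frac{7}{4}.
Matching constants: q = 3p - 3q - 4 ⇒ q = \frac{5}{16}.
General: h(n) = A·(-3)^n + \frac{7 n}{4} + \frac{5}{16}.
Apply h(0) = -2: A + \frac{5}{16} = -2 ⇒ A = - \frac{37}{16}.
So h(n) = - \frac{37 \left(-3\right)^{n}}{16} + \frac{7 n}{4} + \frac{5}{16}.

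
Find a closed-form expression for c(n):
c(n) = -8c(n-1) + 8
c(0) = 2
First-order linear non-homogeneous.
Homogeneous solution: c_h(n) = A·(-8)^n.
Try constant particular solution c_p = K: K = -8K + 8 ⇒ K = \frac{8}{9}.
General: c(n) = A·(-8)^n + \frac{8}{9}.
Apply c(0) = 2: A + \frac{8}{9} = 2 ⇒ A = \frac{10}{9}.
So c(n) = \frac{10 \left(-8\right)^{n}}{9} + \frac{8}{9}.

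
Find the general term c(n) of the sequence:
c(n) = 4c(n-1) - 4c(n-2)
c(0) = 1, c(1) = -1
Characteristic equation: x² - 4x + 4 = 0, which is (x - (2))².
Repeated root r = 2.
General solution: c(n) = (A + Bn)·(2)^n.
From c(0) = 1: A = 1.
From c(1) = -1: (A + B)·(2) = -1 ⇒ B = - \frac{3}{2}.
So c(n) = \left(1 - \frac{3 n}{2}\right) \cdot (2)^n.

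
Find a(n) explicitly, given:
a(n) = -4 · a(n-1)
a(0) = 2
Pure geometric recurrence with ratio -4.
By induction a(n) = a(0) · (-4)^n = 2 \left(-4\right)^{n}.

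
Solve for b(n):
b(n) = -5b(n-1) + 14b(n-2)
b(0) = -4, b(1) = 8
Characteristic equation: x² + 5x - 14 = 0, which factors as (x - (-7))(x - (2)) = 0.
Roots r₁ = -7, r₂ = 2 (distinct).
General solution: b(n) = A·(-7)^n + B·(2)^n.
From b(0) = -4: A + B = -4.
From b(1) = 8: -7A + 2B = 8.
Solving: A = - \frac{16}{9}, B = - \frac{20}{9}.
So b(n) = - \frac{16 \left(-7\right)^{n}}{9} - \frac{20 \cdot 2^{n}}{9}.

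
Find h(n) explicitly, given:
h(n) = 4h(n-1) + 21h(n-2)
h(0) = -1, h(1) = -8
Characteristic equation: x² - 4x - 21 = 0, which factors as (x - (-3))(x - (7)) = 0.
Roots r₁ = -3, r₂ = 7 (distinct).
General solution: h(n) = A·(-3)^n + B·(7)^n.
From h(0) = -1: A + B = -1.
From h(1) = -8: -3A + 7B = -8.
Solving: A = \frac{1}{10}, B = - \frac{11}{10}.
So h(n) = \frac{\left(-3\right)^{n}}{10} - \frac{11 \cdot 7^{n}}{10}.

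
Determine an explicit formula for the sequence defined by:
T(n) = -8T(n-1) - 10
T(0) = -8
First-order linear non-homogeneous.
Homogeneous solution: T_h(n) = A·(-8)^n.
Try constant particular solution T_p = K: K = -8K - 10 ⇒ K = - \frac{10}{9}.
General: T(n) = A·(-8)^n - \frac{10}{9}.
Apply T(0) = -8: A - \frac{10}{9} = -8 ⇒ A = - \frac{62}{9}.
So T(n) = - \frac{62 \left(-8\right)^{n}}{9} - \frac{10}{9}.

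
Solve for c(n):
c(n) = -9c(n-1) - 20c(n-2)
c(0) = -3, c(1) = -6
Characteristic equation: x² + 9x + 20 = 0, which factors as (x - (-5))(x - (-4)) = 0.
Roots r₁ = -5, r₂ = -4 (distinct).
General solution: c(n) = A·(-5)^n + B·(-4)^n.
From c(0) = -3: A + B = -3.
From c(1) = -6: -5A - 4B = -6.
Solving: A = 18, B = -21.
So c(n) = - 21 \left(-4\right)^{n} + 18 \left(-5\right)^{n}.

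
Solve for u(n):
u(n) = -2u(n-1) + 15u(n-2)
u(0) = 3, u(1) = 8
Characteristic equation: x² + 2x - 15 = 0, which factors as (x - (3))(x - (-5)) = 0.
Roots r₁ = 3, r₂ = -5 (distinct).
General solution: u(n) = A·(3)^n + B·(-5)^n.
From u(0) = 3: A + B = 3.
From u(1) = 8: 3A - 5B = 8.
Solving: A = \frac{23}{8}, B = \frac{1}{8}.
So u(n) = \frac{\left(-5\right)^{n}}{8} + \frac{23 \cdot 3^{n}}{8}.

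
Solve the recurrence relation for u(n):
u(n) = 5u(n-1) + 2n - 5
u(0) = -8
First-order linear with linear forcing.
Homogeneous solution: u_h(n) = A·(5)^n.
Try particular u_p(n) = pn + q. Substituting:
  pn + q = 5(p(n-1) + q) + 2n - 5.
Matching the n-coefficient: p = 5p + 2 ⇒ p = - \frac{1}{2}.
Matching constants: q = -5p + 5q - 5 ⇒ q = \frac{5}{8}.
General: u(n) = A·(5)^n - \frac{n}{2} + \frac{5}{8}.
Apply u(0) = -8: A + \frac{5}{8} = -8 ⇒ A = - \frac{69}{8}.
So u(n) = - \frac{69 \cdot 5^{n}}{8} - \frac{n}{2} + \frac{5}{8}.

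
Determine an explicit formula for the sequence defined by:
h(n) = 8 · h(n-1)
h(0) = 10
Pure geometric recurrence with ratio 8.
By induction h(n) = h(0) · (8)^n = 10 \cdot 8^{n}.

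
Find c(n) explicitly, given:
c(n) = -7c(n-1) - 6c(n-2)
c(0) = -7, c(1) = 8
Characteristic equation: x² + 7x + 6 = 0, which factors as (x - (-1))(x - (-6)) = 0.
Roots r₁ = -1, r₂ = -6 (distinct).
General solution: c(n) = A·(-1)^n + B·(-6)^n.
From c(0) = -7: A + B = -7.
From c(1) = 8: -A - 6B = 8.
Solving: A = - \frac{34}{5}, B = - \frac{1}{5}.
So c(n) = - \frac{34 \left(-1\right)^{n}}{5} - \frac{\left(-6\right)^{n}}{5}.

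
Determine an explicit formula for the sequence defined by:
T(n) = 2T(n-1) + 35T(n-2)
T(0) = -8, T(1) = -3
Characteristic equation: x² - 2x - 35 = 0, which factors as (x - (-5))(x - (7)) = 0.
Roots r₁ = -5, r₂ = 7 (distinct).
General solution: T(n) = A·(-5)^n + B·(7)^n.
From T(0) = -8: A + B = -8.
From T(1) = -3: -5A + 7B = -3.
Solving: A = - \frac{53}{12}, B = - \frac{43}{12}.
So T(n) = - \frac{53 \left(-5\right)^{n}}{12} - \frac{43 \cdot 7^{n}}{12}.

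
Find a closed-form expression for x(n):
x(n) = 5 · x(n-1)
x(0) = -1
Pure geometric recurrence with ratio 5.
By induction x(n) = x(0) · (5)^n = - 5^{n}.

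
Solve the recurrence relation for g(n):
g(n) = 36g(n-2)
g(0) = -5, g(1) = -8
Characteristic equation: x² - 36 = 0, which factors as (x - (6))(x - (-6)) = 0.
Roots r₁ = 6, r₂ = -6 (distinct).
General solution: g(n) = A·(6)^n + B·(-6)^n.
From g(0) = -5: A + B = -5.
From g(1) = -8: 6A - 6B = -8.
Solving: A = - \frac{19}{6}, B = - \frac{11}{6}.
So g(n) = - \frac{11 \left(-6\right)^{n}}{6} - \frac{19 \cdot 6^{n}}{6}.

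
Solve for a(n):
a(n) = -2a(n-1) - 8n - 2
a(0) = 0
First-order linear with linear forcing.
Homogeneous solution: a_h(n) = A·(-2)^n.
Try particular a_p(n) = pn + q. Substituting:
  pn + q = -2(p(n-1) + q) - 8n - 2.
Matching the n-coefficient: p = -2p - 8 ⇒ p = - \frac{8}{3}.
Matching constants: q = 2p - 2q - 2 ⇒ q = - \frac{22}{9}.
General: a(n) = A·(-2)^n - \frac{8 n}{3} - \frac{22}{9}.
Apply a(0) = 0: A - \frac{22}{9} = 0 ⇒ A = \frac{22}{9}.
So a(n) = \frac{22 \left(-2\right)^{n}}{9} - \frac{8 n}{3} - \frac{22}{9}.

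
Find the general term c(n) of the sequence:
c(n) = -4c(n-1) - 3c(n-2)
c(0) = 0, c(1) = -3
Characteristic equation: x² + 4x + 3 = 0, which factors as (x - (-3))(x - (-1)) = 0.
Roots r₁ = -3, r₂ = -1 (distinct).
General solution: c(n) = A·(-3)^n + B·(-1)^n.
From c(0) = 0: A + B = 0.
From c(1) = -3: -3A - B = -3.
Solving: A = \frac{3}{2}, B = - \frac{3}{2}.
So c(n) = - \frac{3 \left(-1\right)^{n}}{2} + \frac{3 \left(-3\right)^{n}}{2}.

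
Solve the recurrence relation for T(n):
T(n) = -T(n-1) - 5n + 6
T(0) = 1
First-order linear with linear forcing.
Homogeneous solution: T_h(n) = A·(-1)^n.
Try particular T_p(n) = pn + q. Substituting:
  pn + q = -(p(n-1) + q) - 5n + 6.
Matching the n-coefficient: p = -p - 5 ⇒ p = - \frac{5}{2}.
Matching constants: q = p - q + 6 ⇒ q = \frac{7}{4}.
General: T(n) = A·(-1)^n - \frac{5 n}{2} + \frac{7}{4}.
Apply T(0) = 1: A + \frac{7}{4} = 1 ⇒ A = - \frac{3}{4}.
So T(n) = - \frac{3 \left(-1\right)^{n}}{4} - \frac{5 n}{2} + \frac{7}{4}.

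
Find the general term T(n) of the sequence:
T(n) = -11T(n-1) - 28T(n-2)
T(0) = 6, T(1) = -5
Characteristic equation: x² + 11x + 28 = 0, which factors as (x - (-7))(x - (-4)) = 0.
Roots r₁ = -7, r₂ = -4 (distinct).
General solution: T(n) = A·(-7)^n + B·(-4)^n.
From T(0) = 6: A + B = 6.
From T(1) = -5: -7A - 4B = -5.
Solving: A = - \frac{19}{3}, B = \frac{37}{3}.
So T(n) = \frac{37 \left(-4\right)^{n}}{3} - \frac{19 \left(-7\right)^{n}}{3}.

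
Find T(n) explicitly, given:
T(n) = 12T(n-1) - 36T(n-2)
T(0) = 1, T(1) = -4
Characteristic equation: x² - 12x + 36 = 0, which is (x - (6))².
Repeated root r = 6.
General solution: T(n) = (A + Bn)·(6)^n.
From T(0) = 1: A = 1.
From T(1) = -4: (A + B)·(6) = -4 ⇒ B = - \frac{5}{3}.
So T(n) = \left(1 - \frac{5 n}{3}\right) \cdot (6)^n.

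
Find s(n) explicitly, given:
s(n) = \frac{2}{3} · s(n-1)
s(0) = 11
Pure geometric recurrence with ratio \frac{2}{3}.
By induction s(n) = s(0) · (\frac{2}{3})^n = 11 \left(\frac{2}{3}\right)^{n}.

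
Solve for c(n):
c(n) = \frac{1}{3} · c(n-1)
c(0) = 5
Pure geometric recurrence with ratio \frac{1}{3}.
By induction c(n) = c(0) · (\frac{1}{3})^n = 5 \cdot 3^{- n}.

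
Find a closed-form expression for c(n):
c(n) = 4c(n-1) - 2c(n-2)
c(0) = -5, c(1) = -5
Characteristic equation: x² - 4x + 2 = 0.
Discriminant Δ = (4)² + 4·(-2) = 8.
Roots r₁,₂ = (4 ± √8)/2, so r₁ = \sqrt{2} + 2, r₂ = 2 - \sqrt{2}.
General solution: c(n) = A·r₁^n + B·r₂^n.
From the initial conditions, A + B = -5 and r₁A + r₂B = -5.
Since r₁ - r₂ = √8: A = (-5 - (-5)r₂)/√8 = - \frac{5}{2} + \frac{5 \sqrt{2}}{4}, and B = -5 - A = - \frac{5}{2} - \frac{5 \sqrt{2}}{4}.
So c(n) = \left(- \frac{5}{2} + \frac{5 \sqrt{2}}{4}\right)\left(\sqrt{2} + 2\right)^n + \left(- \frac{5}{2} - \frac{5 \sqrt{2}}{4}\right)\left(2 - \sqrt{2}\right)^n.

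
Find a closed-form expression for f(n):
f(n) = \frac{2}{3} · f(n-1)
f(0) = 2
Pure geometric recurrence with ratio \frac{2}{3}.
By induction f(n) = f(0) · (\frac{2}{3})^n = 2 \left(\frac{2}{3}\right)^{n}.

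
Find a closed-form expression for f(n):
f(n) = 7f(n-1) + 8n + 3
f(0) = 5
First-order linear with linear forcing.
Homogeneous solution: f_h(n) = A·(7)^n.
Try particular f_p(n) = pn + q. Substituting:
  pn + q = 7(p(n-1) + q) + 8n + 3.
Matching the n-coefficient: p = 7p + 8 ⇒ p = - \frac{4}{3}.
Matching constants: q = -7p + 7q + 3 ⇒ q = - \frac{37}{18}.
General: f(n) = A·(7)^n - \frac{4 n}{3} - \frac{37}{18}.
Apply f(0) = 5: A - \frac{37}{18} = 5 ⇒ A = \frac{127}{18}.
So f(n) = \frac{127 \cdot 7^{n}}{18} - \frac{4 n}{3} - \frac{37}{18}.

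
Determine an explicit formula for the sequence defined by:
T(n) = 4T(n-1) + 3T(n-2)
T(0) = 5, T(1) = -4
Characteristic equation: x² - 4x - 3 = 0.
Discriminant Δ = (4)² + 4·(3) = 28.
Roots r₁,₂ = (4 ± √28)/2, so r₁ = 2 + \sqrt{7}, r₂ = 2 - \sqrt{7}.
General solution: T(n) = A·r₁^n + B·r₂^n.
From the initial conditions, A + B = 5 and r₁A + r₂B = -4.
Since r₁ - r₂ = √28: A = (-4 - (5)r₂)/√28 = \frac{5}{2} - \sqrt{7}, and B = 5 - A = \frac{5}{2} + \sqrt{7}.
So T(n) = \left(\frac{5}{2} - \sqrt{7}\right)\left(2 + \sqrt{7}\right)^n + \left(\frac{5}{2} + \sqrt{7}\right)\left(2 - \sqrt{7}\right)^n.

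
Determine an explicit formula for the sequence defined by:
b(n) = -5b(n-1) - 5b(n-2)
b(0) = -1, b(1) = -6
Characteristic equation: x² + 5x + 5 = 0.
Discriminant Δ = (-5)² + 4·(-5) = 5.
Roots r₁,₂ = (-5 ± √5)/2, so r₁ = - \frac{5}{2} + \frac{\sqrt{5}}{2}, r₂ = - \frac{5}{2} - \frac{\sqrt{5}}{2}.
General solution: b(n) = A·r₁^n + B·r₂^n.
From the initial conditions, A + B = -1 and r₁A + r₂B = -6.
Since r₁ - r₂ = √5: A = (-6 - (-1)r₂)/√5 = - \frac{17 \sqrt{5}}{10} - \frac{1}{2}, and B = -1 - A = - \frac{1}{2} + \frac{17 \sqrt{5}}{10}.
So b(n) = \left(- \frac{17 \sqrt{5}}{10} - \frac{1}{2}\right)\left(- \frac{5}{2} + \frac{\sqrt{5}}{2}\right)^n + \left(- \frac{1}{2} + \frac{17 \sqrt{5}}{10}\right)\left(- \frac{5}{2} - \frac{\sqrt{5}}{2}\right)^n.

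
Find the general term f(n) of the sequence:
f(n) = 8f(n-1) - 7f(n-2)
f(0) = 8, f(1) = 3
Characteristic equation: x² - 8x + 7 = 0, which factors as (x - (7))(x - (1)) = 0.
Roots r₁ = 7, r₂ = 1 (distinct).
General solution: f(n) = A·(7)^n + B·(1)^n.
From f(0) = 8: A + B = 8.
From f(1) = 3: 7A + B = 3.
Solving: A = - \frac{5}{6}, B = \frac{53}{6}.
So f(n) = \frac{53}{6} - \frac{5 \cdot 7^{n}}{6}.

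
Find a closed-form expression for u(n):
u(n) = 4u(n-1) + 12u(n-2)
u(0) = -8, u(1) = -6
Characteristic equation: x² - 4x - 12 = 0, which factors as (x - (-2))(x - (6)) = 0.
Roots r₁ = -2, r₂ = 6 (distinct).
General solution: u(n) = A·(-2)^n + B·(6)^n.
From u(0) = -8: A + B = -8.
From u(1) = -6: -2A + 6B = -6.
Solving: A = - \frac{21}{4}, B = - \frac{11}{4}.
So u(n) = - \frac{21 \left(-2\right)^{n}}{4} - \frac{11 \cdot 6^{n}}{4}.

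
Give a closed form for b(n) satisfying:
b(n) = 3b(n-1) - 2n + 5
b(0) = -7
First-order linear with linear forcing.
Homogeneous solution: b_h(n) = A·(3)^n.
Try particular b_p(n) = pn + q. Substituting:
  pn + q = 3(p(n-1) + q) - 2n + 5.
Matching the n-coefficient: p = 3p - 2 ⇒ p = 1.
Matching constants: q = -3p + 3q + 5 ⇒ q = -1.
General: b(n) = A·(3)^n + n - 1.
Apply b(0) = -7: A - 1 = -7 ⇒ A = -6.
So b(n) = - 6 \cdot 3^{n} + n - 1.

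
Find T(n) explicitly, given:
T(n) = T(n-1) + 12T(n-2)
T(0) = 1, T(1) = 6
Characteristic equation: x² - x - 12 = 0, which factors as (x - (-3))(x - (4)) = 0.
Roots r₁ = -3, r₂ = 4 (distinct).
General solution: T(n) = A·(-3)^n + B·(4)^n.
From T(0) = 1: A + B = 1.
From T(1) = 6: -3A + 4B = 6.
Solving: A = - \frac{2}{7}, B = \frac{9}{7}.
So T(n) = - \frac{2 \left(-3\right)^{n}}{7} + \frac{9 \cdot 4^{n}}{7}.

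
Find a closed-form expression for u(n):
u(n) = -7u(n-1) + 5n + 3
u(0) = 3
First-order linear with linear forcing.
Homogeneous solution: u_h(n) = A·(-7)^n.
Try particular u_p(n) = pn + q. Substituting:
  pn + q = -7(p(n-1) + q) + 5n + 3.
Matching the n-coefficient: p = -7p + 5 ⇒ p = \frac{5}{8}.
Matching constants: q = 7p - 7q + 3 ⇒ q = \frac{59}{64}.
General: u(n) = A·(-7)^n + \frac{5 n}{8} + \frac{59}{64}.
Apply u(0) = 3: A + \frac{59}{64} = 3 ⇒ A = \frac{133}{64}.
So u(n) = \frac{133 \left(-7\right)^{n}}{64} + \frac{5 n}{8} + \frac{59}{64}.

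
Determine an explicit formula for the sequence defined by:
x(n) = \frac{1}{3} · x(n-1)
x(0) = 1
Pure geometric recurrence with ratio \frac{1}{3}.
By induction x(n) = x(0) · (\frac{1}{3})^n = \left(\frac{1}{3}\right)^{n}.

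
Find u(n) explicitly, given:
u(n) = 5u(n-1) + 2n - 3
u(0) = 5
First-order linear with linear forcing.
Homogeneous solution: u_h(n) = A·(5)^n.
Try particular u_p(n) = pn + q. Substituting:
  pn + q = 5(p(n-1) + q) + 2n - 3.
Matching the n-coefficient: p = 5p + 2 ⇒ p = - \frac{1}{2}.
Matching constants: q = -5p + 5q - 3 ⇒ q = \frac{1}{8}.
General: u(n) = A·(5)^n - \frac{n}{2} + \frac{1}{8}.
Apply u(0) = 5: A + \frac{1}{8} = 5 ⇒ A = \frac{39}{8}.
So u(n) = \frac{39 \cdot 5^{n}}{8} - \frac{n}{2} + \frac{1}{8}.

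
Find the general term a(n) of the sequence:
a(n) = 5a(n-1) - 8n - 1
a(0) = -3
First-order linear with linear forcing.
Homogeneous solution: a_h(n) = A·(5)^n.
Try particular a_p(n) = pn + q. Substituting:
  pn + q = 5(p(n-1) + q) - 8n - 1.
Matching the n-coefficient: p = 5p - 8 ⇒ p = 2.
Matching constants: q = -5p + 5q - 1 ⇒ q = \frac{11}{4}.
General: a(n) = A·(5)^n + 2 n + \frac{11}{4}.
Apply a(0) = -3: A + \frac{11}{4} = -3 ⇒ A = - \frac{23}{4}.
So a(n) = - \frac{23 \cdot 5^{n}}{4} + 2 n + \frac{11}{4}.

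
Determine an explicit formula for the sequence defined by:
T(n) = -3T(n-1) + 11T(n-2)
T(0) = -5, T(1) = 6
Characteristic equation: x² + 3x - 11 = 0.
Discriminant Δ = (-3)² + 4·(11) = 53.
Roots r₁,₂ = (-3 ± √53)/2, so r₁ = - \frac{3}{2} + \frac{\sqrt{53}}{2}, r₂ = - \frac{\sqrt{53}}{2} - \frac{3}{2}.
General solution: T(n) = A·r₁^n + B·r₂^n.
From the initial conditions, A + B = -5 and r₁A + r₂B = 6.
Since r₁ - r₂ = √53: A = (6 - (-5)r₂)/√53 = - \frac{5}{2} - \frac{3 \sqrt{53}}{106}, and B = -5 - A = - \frac{5}{2} + \frac{3 \sqrt{53}}{106}.
So T(n) = \left(- \frac{5}{2} - \frac{3 \sqrt{53}}{106}\right)\left(- \frac{3}{2} + \frac{\sqrt{53}}{2}\right)^n + \left(- \frac{5}{2} + \frac{3 \sqrt{53}}{106}\right)\left(- \frac{\sqrt{53}}{2} - \frac{3}{2}\right)^n.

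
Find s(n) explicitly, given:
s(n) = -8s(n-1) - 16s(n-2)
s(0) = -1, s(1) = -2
Characteristic equation: x² + 8x + 16 = 0, which is (x - (-4))².
Repeated root r = -4.
General solution: s(n) = (A + Bn)·(-4)^n.
From s(0) = -1: A = -1.
From s(1) = -2: (A + B)·(-4) = -2 ⇒ B = \frac{3}{2}.
So s(n) = \left(\frac{3 n}{2} - 1\right) \cdot (-4)^n.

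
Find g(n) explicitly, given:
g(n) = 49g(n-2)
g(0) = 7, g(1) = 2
Characteristic equation: x² - 49 = 0, which factors as (x - (-7))(x - (7)) = 0.
Roots r₁ = -7, r₂ = 7 (distinct).
General solution: g(n) = A·(-7)^n + B·(7)^n.
From g(0) = 7: A + B = 7.
From g(1) = 2: -7A + 7B = 2.
Solving: A = \frac{47}{14}, B = \frac{51}{14}.
So g(n) = \frac{47 \left(-7\right)^{n}}{14} + \frac{51 \cdot 7^{n}}{14}.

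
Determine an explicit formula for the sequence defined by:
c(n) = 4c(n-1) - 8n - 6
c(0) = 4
First-order linear with linear forcing.
Homogeneous solution: c_h(n) = A·(4)^n.
Try particular c_p(n) = pn + q. Substituting:
  pn + q = 4(p(n-1) + q) - 8n - 6.
Matching the n-coefficient: p = 4p - 8 ⇒ p = \frac{8}{3}.
Matching constants: q = -4p + 4q - 6 ⇒ q = \frac{50}{9}.
General: c(n) = A·(4)^n + \frac{8 n}{3} + \frac{50}{9}.
Apply c(0) = 4: A + \frac{50}{9} = 4 ⇒ A = - \frac{14}{9}.
So c(n) = - \frac{14 \cdot 4^{n}}{9} + \frac{8 n}{3} + \frac{50}{9}.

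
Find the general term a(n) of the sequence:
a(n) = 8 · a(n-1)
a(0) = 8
Pure geometric recurrence with ratio 8.
By induction a(n) = a(0) · (8)^n = 8 \cdot 8^{n}.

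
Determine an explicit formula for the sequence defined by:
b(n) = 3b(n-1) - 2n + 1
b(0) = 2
First-order linear with linear forcing.
Homogeneous solution: b_h(n) = A·(3)^n.
Try particular b_p(n) = pn + q. Substituting:
  pn + q = 3(p(n-1) + q) - 2n + 1.
Matching the n-coefficient: p = 3p - 2 ⇒ p = 1.
Matching constants: q = -3p + 3q + 1 ⇒ q = 1.
General: b(n) = A·(3)^n + n + 1.
Apply b(0) = 2: A + 1 = 2 ⇒ A = 1.
So b(n) = 3^{n} + n + 1.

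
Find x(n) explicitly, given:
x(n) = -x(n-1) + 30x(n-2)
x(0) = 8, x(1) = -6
Characteristic equation: x² + x - 30 = 0, which factors as (x - (5))(x - (-6)) = 0.
Roots r₁ = 5, r₂ = -6 (distinct).
General solution: x(n) = A·(5)^n + B·(-6)^n.
From x(0) = 8: A + B = 8.
From x(1) = -6: 5A - 6B = -6.
Solving: A = \frac{42}{11}, B = \frac{46}{11}.
So x(n) = \frac{46 \left(-6\right)^{n}}{11} + \frac{42 \cdot 5^{n}}{11}.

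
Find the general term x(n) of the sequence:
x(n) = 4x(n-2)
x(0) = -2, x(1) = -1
Characteristic equation: x² - 4 = 0, which factors as (x - (2))(x - (-2)) = 0.
Roots r₁ = 2, r₂ = -2 (distinct).
General solution: x(n) = A·(2)^n + B·(-2)^n.
From x(0) = -2: A + B = -2.
From x(1) = -1: 2A - 2B = -1.
Solving: A = - \frac{5}{4}, B = - \frac{3}{4}.
So x(n) = - \frac{3 \left(-2\right)^{n}}{4} - \frac{5 \cdot 2^{n}}{4}.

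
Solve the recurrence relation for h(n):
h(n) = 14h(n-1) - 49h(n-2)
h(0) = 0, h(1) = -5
Characteristic equation: x² - 14x + 49 = 0, which is (x - (7))².
Repeated root r = 7.
General solution: h(n) = (A + Bn)·(7)^n.
From h(0) = 0: A = 0.
From h(1) = -5: (A + B)·(7) = -5 ⇒ B = - \frac{5}{7}.
So h(n) = \left(- \frac{5 n}{7}\right) \cdot (7)^n.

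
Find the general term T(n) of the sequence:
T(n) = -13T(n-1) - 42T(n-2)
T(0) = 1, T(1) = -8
Characteristic equation: x² + 13x + 42 = 0, which factors as (x - (-6))(x - (-7)) = 0.
Roots r₁ = -6, r₂ = -7 (distinct).
General solution: T(n) = A·(-6)^n + B·(-7)^n.
From T(0) = 1: A + B = 1.
From T(1) = -8: -6A - 7B = -8.
Solving: A = -1, B = 2.
So T(n) = - \left(-6\right)^{n} + 2 \left(-7\right)^{n}.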